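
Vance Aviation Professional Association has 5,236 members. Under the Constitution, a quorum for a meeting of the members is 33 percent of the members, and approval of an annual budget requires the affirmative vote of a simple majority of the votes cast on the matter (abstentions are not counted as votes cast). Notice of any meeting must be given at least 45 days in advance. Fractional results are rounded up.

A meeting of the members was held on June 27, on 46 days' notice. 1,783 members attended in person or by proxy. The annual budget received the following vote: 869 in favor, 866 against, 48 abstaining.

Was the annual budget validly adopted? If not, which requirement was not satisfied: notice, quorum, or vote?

Valid — all requirements satisfied.

Notice: 46 days given; 45 required. Satisfied.
Quorum: 33% of 5,236 = 1,727.88, rounded up to 1,728; 1,783 present. Satisfied.
Vote: requires a majority of the votes cast (1,783 − 48 abstaining = 1,735); a majority of 1735 is 868, so 868 needed; 869 in favor. Satisfied.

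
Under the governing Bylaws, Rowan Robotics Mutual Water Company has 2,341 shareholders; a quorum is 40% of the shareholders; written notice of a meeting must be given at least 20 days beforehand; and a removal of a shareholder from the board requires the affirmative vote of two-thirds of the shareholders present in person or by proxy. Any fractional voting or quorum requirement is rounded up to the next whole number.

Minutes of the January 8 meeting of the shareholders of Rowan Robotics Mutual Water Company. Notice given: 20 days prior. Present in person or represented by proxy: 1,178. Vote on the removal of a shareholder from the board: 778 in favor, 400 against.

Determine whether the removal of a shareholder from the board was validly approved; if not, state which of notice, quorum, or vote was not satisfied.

Notice: 20 days given; 20 required. Satisfied.
Quorum: 40% of 2,341 = 936.40, rounded up to 937; 1,178 present. Satisfied.
Vote: requires two-thirds of those present (1,178); 2/3 of 1178 = 785.33, rounded up to 786, so 786 needed; 778 in favor. Not satisfied.

Invalid — vote requirement not satisfied.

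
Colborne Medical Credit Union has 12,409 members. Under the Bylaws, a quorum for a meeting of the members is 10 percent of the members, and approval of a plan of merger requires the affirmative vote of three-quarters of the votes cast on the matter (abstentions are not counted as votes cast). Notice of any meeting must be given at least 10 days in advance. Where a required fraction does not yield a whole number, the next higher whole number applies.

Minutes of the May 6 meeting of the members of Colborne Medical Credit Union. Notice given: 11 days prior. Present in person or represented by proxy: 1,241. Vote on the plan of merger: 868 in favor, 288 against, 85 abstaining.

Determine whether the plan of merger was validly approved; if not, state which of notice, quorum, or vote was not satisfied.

Valid — all requirements satisfied.

Notice: 11 days given; 10 required. Satisfied.
Quorum: 10% of 12,409 = 1,240.90, rounded up to 1,241; 1,241 present. Satisfied.
Vote: requires three-fourths of the votes cast (1,241 − 85 abstaining = 1,156); 3/4 of 1156 = 867, so 867 needed; 868 in favor. Satisfied.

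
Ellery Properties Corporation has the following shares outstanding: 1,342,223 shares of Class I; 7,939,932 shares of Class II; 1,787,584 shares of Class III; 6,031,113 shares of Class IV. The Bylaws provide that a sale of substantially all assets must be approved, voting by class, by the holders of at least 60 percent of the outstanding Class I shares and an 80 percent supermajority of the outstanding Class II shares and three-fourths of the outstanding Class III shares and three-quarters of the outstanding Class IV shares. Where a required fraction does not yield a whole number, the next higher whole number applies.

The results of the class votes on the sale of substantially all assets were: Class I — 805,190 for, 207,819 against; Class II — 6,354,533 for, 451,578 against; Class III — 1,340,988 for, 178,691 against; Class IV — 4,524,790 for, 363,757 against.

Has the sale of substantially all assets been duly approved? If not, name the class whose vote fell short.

Class I: 3/5 of 1342223 = 805333.80, rounded up to 805334; 805,334 required, 805,190 in favor — not approved.
Class II: 4/5 of 7939932 = 6351945.60, rounded up to 6351946; 6,351,946 required, 6,354,533 in favor — approved.
Class III: 3/4 of 1787584 = 1340688; 1,340,688 required, 1,340,988 in favor — approved.
Class IV: 3/4 of 6031113 = 4523334.75, rounded up to 4523335; 4,523,335 required, 4,524,790 in favor — approved.

Not approved — the Class I shares did not give the required vote.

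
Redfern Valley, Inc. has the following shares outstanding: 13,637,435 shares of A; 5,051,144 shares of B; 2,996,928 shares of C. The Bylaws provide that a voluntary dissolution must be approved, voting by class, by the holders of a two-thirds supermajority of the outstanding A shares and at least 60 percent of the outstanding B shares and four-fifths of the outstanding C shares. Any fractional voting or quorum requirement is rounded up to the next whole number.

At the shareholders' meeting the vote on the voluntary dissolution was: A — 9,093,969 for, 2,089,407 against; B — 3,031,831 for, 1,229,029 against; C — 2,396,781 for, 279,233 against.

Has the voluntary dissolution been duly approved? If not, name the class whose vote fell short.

A: 2/3 of 13637435 = 9091623.33, rounded up to 9091624; 9,091,624 required, 9,093,969 in favor — approved.
B: 3/5 of 5051144 = 3030686.40, rounded up to 3030687; 3,030,687 required, 3,031,831 in favor — approved.
C: 4/5 of 2996928 = 2397542.40, rounded up to 2397543; 2,397,543 required, 2,396,781 in favor — not approved.

Not approved — the C shares did not give the required vote.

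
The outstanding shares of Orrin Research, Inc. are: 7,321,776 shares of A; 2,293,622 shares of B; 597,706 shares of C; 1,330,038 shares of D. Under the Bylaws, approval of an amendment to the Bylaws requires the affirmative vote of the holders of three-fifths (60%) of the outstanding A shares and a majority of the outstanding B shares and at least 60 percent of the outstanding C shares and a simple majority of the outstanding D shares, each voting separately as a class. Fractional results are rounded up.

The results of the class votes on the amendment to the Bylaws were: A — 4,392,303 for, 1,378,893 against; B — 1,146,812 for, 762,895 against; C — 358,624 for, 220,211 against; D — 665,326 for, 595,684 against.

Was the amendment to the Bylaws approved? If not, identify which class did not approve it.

A: 3/5 of 7321776 = 4393065.60, rounded up to 4393066; 4,393,066 required, 4,392,303 in favor — not approved.
B: a majority of 2293622 is 1146812; 1,146,812 required, 1,146,812 in favor — approved.
C: 3/5 of 597706 = 358623.60, rounded up to 358624; 358,624 required, 358,624 in favor — approved.
D: a majority of 1330038 is 665020; 665,020 required, 665,326 in favor — approved.

Not approved — the A shares did not give the required vote.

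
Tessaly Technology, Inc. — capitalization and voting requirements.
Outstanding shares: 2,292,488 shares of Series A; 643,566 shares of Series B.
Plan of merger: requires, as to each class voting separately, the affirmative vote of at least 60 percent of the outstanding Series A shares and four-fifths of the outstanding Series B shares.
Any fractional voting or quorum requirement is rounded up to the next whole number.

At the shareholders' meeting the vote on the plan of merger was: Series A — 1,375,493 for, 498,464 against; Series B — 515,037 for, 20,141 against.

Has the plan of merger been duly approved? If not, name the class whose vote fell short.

Approved — every class gave the required vote.

Series A: 3/5 of 2292488 = 1375492.80, rounded up to 1375493; 1,375,493 required, 1,375,493 in favor — approved.
Series B: 4/5 of 643566 = 514852.80, rounded up to 514853; 514,853 required, 515,037 in favor — approved.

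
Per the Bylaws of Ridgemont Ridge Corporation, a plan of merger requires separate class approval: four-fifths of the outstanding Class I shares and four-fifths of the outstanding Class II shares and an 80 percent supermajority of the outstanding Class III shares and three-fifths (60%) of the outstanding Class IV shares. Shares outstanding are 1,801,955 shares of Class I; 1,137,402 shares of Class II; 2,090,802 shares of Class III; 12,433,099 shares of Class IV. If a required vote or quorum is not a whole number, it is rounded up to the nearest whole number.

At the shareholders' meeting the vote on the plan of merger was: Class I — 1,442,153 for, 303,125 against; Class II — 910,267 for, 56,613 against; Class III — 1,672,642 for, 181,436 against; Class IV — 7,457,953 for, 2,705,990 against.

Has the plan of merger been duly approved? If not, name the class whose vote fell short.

Not approved — the Class IV shares did not give the required vote.

Class I: 4/5 of 1801955 = 1441564; 1,441,564 required, 1,442,153 in favor — approved.
Class II: 4/5 of 1137402 = 909921.60, rounded up to 909922; 909,922 required, 910,267 in favor — approved.
Class III: 4/5 of 2090802 = 1672641.60, rounded up to 1672642; 1,672,642 required, 1,672,642 in favor — approved.
Class IV: 3/5 of 12433099 = 7459859.40, rounded up to 7459860; 7,459,860 required, 7,457,953 in favor — not approved.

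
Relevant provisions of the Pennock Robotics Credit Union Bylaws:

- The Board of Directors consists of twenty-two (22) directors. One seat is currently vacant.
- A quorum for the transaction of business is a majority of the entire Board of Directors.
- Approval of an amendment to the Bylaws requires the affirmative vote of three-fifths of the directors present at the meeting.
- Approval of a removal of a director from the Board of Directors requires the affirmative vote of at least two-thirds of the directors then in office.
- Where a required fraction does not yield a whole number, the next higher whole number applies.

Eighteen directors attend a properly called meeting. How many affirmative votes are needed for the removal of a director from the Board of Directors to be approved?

The removal of a director from the Board of Directors requires two-thirds of the directors then in office (21).
2/3 of 21 = 14.

14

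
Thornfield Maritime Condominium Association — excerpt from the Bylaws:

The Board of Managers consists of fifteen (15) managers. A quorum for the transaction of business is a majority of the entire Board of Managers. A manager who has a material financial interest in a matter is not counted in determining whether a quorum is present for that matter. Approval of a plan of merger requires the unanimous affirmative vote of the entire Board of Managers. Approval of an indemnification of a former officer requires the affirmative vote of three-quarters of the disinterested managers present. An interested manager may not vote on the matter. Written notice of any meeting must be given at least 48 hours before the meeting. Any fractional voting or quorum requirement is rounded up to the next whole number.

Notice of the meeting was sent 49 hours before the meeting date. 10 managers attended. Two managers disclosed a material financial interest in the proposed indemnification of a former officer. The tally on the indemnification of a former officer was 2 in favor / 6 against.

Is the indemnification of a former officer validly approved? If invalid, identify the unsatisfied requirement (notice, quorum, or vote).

Invalid — vote requirement not satisfied.

Notice: 49 hours given; 48 required (49 ≥ 48). Satisfied.
Quorum: 10 present, but the 2 interested managers do not count, leaving 8. Quorum is 8. Satisfied.
Vote: the indemnification of a former officer requires three-fourths of the disinterested managers present (10 − 2 = 8). 3/4 of 8 = 6, so 6 affirmative votes are needed; 2 voted in favor. Not satisfied.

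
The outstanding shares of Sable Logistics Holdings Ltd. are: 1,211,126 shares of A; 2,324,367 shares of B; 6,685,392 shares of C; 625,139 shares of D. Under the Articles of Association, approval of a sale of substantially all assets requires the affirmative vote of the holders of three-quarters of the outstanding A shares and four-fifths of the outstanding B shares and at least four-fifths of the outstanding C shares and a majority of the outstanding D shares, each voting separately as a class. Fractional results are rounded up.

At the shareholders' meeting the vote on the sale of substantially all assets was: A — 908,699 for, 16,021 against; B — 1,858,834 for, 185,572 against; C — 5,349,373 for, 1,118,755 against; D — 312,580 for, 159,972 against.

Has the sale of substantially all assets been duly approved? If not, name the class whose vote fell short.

Not approved — the B shares did not give the required vote.

A: 3/4 of 1211126 = 908344.50, rounded up to 908345; 908,345 required, 908,699 in favor — approved.
B: 4/5 of 2324367 = 1859493.60, rounded up to 1859494; 1,859,494 required, 1,858,834 in favor — not approved.
C: 4/5 of 6685392 = 5348313.60, rounded up to 5348314; 5,348,314 required, 5,349,373 in favor — approved.
D: a majority of 625139 is 312570; 312,570 required, 312,580 in favor — approved.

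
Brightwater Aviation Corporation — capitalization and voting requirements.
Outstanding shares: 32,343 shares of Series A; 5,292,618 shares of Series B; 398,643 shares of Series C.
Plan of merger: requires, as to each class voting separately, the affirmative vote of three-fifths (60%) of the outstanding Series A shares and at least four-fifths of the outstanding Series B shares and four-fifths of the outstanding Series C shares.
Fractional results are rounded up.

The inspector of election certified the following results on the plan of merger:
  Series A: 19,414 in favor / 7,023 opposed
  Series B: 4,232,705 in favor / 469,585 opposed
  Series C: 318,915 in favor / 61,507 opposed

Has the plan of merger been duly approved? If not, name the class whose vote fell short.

Series A: 3/5 of 32343 = 19405.80, rounded up to 19406; 19,406 required, 19,414 in favor — approved.
Series B: 4/5 of 5292618 = 4234094.40, rounded up to 4234095; 4,234,095 required, 4,232,705 in favor — not approved.
Series C: 4/5 of 398643 = 318914.40, rounded up to 318915; 318,915 required, 318,915 in favor — approved.

Not approved — the Series B shares did not give the required vote.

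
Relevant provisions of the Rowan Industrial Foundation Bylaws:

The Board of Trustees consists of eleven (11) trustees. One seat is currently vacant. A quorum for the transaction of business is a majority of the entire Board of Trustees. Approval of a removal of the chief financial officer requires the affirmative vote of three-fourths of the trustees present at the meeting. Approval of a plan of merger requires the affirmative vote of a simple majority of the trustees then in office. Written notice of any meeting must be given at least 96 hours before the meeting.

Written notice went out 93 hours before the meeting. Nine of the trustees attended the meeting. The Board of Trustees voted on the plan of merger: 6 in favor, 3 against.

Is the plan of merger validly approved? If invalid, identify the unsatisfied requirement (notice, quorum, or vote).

Notice: 93 hours given; 96 required (93 < 96). Not satisfied.
Quorum: 9 present; quorum is 6. Satisfied.
Vote: the plan of merger requires a majority of the trustees then in office (10). A majority of 10 is 6, so 6 affirmative votes are needed; 6 voted in favor. Satisfied.

Invalid — notice requirement not satisfied.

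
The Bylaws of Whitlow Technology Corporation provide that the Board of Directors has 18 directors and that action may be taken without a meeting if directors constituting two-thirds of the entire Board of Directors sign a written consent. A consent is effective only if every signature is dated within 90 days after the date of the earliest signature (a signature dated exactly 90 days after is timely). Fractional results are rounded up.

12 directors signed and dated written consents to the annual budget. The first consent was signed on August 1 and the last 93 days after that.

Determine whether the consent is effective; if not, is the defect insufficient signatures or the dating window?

Signatures required: two-thirds of 18 — 2/3 of 18 = 12, so 12 needed; 12 signed. Sufficient.
Dating window: the latest signature is 93 days after the earliest; the limit is 90 days. Outside the window.

Not effective — dating-window requirement not satisfied.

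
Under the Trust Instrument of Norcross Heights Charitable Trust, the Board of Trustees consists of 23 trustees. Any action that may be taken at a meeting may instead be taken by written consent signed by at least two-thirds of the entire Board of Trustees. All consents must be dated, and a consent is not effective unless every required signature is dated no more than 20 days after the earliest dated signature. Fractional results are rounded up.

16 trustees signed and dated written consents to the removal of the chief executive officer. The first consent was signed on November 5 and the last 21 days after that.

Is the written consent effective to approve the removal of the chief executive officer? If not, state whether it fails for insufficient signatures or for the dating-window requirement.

Not effective — dating-window requirement not satisfied.

Signatures required: at least two-thirds of 23 — 2/3 of 23 = 15.33, rounded up to 16, so 16 needed; 16 signed. Sufficient.
Dating window: the latest signature is 21 days after the earliest; the limit is 20 days. Outside the window.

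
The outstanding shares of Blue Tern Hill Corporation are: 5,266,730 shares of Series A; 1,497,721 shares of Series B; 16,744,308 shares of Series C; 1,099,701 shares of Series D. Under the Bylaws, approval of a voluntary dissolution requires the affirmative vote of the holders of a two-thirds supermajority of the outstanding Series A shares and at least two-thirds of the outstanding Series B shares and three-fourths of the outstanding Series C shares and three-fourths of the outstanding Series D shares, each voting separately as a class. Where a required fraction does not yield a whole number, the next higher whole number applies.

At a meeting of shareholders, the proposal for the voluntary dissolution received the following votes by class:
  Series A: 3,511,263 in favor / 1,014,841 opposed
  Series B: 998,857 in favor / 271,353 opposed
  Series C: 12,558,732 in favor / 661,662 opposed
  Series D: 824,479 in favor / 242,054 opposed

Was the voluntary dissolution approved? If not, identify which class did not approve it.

Series A: 2/3 of 5266730 = 3511153.33, rounded up to 3511154; 3,511,154 required, 3,511,263 in favor — approved.
Series B: 2/3 of 1497721 = 998480.67, rounded up to 998481; 998,481 required, 998,857 in favor — approved.
Series C: 3/4 of 16744308 = 12558231; 12,558,231 required, 12,558,732 in favor — approved.
Series D: 3/4 of 1099701 = 824775.75, rounded up to 824776; 824,776 required, 824,479 in favor — not approved.

Not approved — the Series D shares did not give the required vote.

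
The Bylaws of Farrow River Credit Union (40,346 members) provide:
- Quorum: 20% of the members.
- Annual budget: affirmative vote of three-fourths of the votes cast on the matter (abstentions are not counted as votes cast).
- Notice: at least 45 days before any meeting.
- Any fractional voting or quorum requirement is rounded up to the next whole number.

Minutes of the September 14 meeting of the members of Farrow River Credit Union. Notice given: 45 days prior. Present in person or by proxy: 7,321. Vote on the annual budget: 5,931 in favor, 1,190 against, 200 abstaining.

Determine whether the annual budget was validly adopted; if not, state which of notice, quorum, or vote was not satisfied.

Invalid — quorum requirement not satisfied.

Notice: 45 days given; 45 required. Satisfied.
Quorum: 20% of 40,346 = 8,069.20, rounded up to 8,070; 7,321 present. Not satisfied.
Vote: requires three-fourths of the votes cast (7,321 − 200 abstaining = 7,121); 3/4 of 7121 = 5340.75, rounded up to 5341, so 5,341 needed; 5,931 in favor. Satisfied.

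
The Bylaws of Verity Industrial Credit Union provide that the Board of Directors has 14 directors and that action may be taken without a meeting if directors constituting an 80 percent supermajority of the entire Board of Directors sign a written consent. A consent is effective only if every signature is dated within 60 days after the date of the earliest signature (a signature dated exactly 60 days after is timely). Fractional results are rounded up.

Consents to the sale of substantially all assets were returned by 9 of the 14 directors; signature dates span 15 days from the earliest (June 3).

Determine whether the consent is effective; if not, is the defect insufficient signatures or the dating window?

Signatures required: an 80 percent supermajority of 14 — 4/5 of 14 = 11.20, rounded up to 12, so 12 needed; 9 signed. Insufficient.
Dating window: the latest signature is 15 days after the earliest; the limit is 60 days. Within the window.

Not effective — insufficient signatures.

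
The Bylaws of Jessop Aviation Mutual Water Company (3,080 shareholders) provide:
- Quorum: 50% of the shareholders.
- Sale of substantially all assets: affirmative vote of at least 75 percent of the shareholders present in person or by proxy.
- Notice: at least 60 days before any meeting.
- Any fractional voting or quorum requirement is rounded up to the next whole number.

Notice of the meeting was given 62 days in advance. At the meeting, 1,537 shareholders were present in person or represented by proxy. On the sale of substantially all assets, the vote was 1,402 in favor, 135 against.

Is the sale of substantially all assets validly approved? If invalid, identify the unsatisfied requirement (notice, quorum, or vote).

Invalid — quorum requirement not satisfied.

Notice: 62 days given; 60 required. Satisfied.
Quorum: 50% of 3,080 = 1,540; 1,537 present. Not satisfied.
Vote: requires three-fourths of those present (1,537); 3/4 of 1537 = 1152.75, rounded up to 1153, so 1,153 needed; 1,402 in favor. Satisfied.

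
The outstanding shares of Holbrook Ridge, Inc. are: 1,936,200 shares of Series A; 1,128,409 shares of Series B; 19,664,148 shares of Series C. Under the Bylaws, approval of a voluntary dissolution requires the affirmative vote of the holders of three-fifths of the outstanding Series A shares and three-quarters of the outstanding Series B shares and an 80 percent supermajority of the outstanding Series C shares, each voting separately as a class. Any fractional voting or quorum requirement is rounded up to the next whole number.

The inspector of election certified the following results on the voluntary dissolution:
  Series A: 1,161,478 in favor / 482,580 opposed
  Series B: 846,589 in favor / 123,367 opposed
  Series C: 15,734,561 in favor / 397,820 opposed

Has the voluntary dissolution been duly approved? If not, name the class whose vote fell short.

Series A: 3/5 of 1936200 = 1161720; 1,161,720 required, 1,161,478 in favor — not approved.
Series B: 3/4 of 1128409 = 846306.75, rounded up to 846307; 846,307 required, 846,589 in favor — approved.
Series C: 4/5 of 19664148 = 15731318.40, rounded up to 15731319; 15,731,319 required, 15,734,561 in favor — approved.

Not approved — the Series A shares did not give the required vote.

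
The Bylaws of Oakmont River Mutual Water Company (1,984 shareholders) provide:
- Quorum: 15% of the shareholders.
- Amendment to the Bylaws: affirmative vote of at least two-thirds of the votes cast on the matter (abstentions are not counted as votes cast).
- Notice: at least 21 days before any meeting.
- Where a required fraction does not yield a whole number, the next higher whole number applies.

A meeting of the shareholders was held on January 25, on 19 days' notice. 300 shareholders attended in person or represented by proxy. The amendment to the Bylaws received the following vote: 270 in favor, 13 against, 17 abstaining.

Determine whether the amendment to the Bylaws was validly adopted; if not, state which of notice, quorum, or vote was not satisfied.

Invalid — notice requirement not satisfied.

Notice: 19 days given; 21 required. Not satisfied.
Quorum: 15% of 1,984 = 297.60, rounded up to 298; 300 present. Satisfied.
Vote: requires two-thirds of the votes cast (300 − 17 abstaining = 283); 2/3 of 283 = 188.67, rounded up to 189, so 189 needed; 270 in favor. Satisfied.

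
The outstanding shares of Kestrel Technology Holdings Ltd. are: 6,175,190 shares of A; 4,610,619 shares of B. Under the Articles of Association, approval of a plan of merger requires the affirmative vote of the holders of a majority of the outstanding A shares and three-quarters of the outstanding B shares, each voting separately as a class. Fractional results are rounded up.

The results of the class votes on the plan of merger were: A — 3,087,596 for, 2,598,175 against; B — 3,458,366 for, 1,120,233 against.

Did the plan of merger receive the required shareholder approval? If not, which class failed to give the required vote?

A: a majority of 6175190 is 3087596; 3,087,596 required, 3,087,596 in favor — approved.
B: 3/4 of 4610619 = 3457964.25, rounded up to 3457965; 3,457,965 required, 3,458,366 in favor — approved.

Approved — every class gave the required vote.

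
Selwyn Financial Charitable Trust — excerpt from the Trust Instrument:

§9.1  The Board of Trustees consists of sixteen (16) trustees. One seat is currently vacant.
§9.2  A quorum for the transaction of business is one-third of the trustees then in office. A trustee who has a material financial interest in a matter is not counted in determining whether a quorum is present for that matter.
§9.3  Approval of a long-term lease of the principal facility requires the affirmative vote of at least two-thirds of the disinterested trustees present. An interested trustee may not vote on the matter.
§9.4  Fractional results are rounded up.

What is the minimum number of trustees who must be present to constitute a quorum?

5

1/3 of 15 = 5.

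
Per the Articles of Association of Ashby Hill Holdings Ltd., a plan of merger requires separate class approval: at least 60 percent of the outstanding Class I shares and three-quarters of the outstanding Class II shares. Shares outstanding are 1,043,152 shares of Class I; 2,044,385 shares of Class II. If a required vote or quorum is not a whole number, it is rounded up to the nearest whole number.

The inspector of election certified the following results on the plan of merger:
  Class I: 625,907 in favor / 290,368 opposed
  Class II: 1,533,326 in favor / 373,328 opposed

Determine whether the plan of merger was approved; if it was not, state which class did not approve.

Class I: 3/5 of 1043152 = 625891.20, rounded up to 625892; 625,892 required, 625,907 in favor — approved.
Class II: 3/4 of 2044385 = 1533288.75, rounded up to 1533289; 1,533,289 required, 1,533,326 in favor — approved.

Approved — every class gave the required vote.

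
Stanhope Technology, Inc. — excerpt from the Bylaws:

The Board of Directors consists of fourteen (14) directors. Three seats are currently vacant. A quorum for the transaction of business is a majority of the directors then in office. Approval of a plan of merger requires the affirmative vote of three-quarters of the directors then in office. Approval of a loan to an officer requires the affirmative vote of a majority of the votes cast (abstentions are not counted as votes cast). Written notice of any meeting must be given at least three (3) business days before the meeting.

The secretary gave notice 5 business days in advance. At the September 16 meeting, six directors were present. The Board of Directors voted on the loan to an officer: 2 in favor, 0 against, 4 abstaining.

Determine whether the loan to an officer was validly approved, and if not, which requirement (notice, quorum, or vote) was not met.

Notice: 5 business days given; 3 required (5 ≥ 3). Satisfied.
Quorum: 6 present; quorum is 6. Satisfied.
Vote: the loan to an officer requires a majority of the votes cast (6 present − 4 abstaining = 2). A majority of 2 is 2, so 2 affirmative votes are needed; 2 voted in favor. Satisfied.

Valid — all requirements satisfied.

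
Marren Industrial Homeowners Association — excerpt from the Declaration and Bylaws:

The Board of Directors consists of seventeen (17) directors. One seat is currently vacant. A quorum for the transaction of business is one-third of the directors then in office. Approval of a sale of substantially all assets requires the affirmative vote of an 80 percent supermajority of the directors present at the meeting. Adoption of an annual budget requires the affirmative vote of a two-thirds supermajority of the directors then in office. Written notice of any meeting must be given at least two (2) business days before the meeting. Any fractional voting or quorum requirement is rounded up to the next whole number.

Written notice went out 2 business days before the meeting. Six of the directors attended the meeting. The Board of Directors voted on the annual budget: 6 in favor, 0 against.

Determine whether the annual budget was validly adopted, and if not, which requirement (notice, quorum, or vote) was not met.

Invalid — vote requirement not satisfied.

Notice: 2 business days given; 2 required (2 ≥ 2). Satisfied.
Quorum: 6 present; quorum is 6. Satisfied.
Vote: the annual budget requires two-thirds of the directors then in office (16). 2/3 of 16 = 10.67, rounded up to 11, so 11 affirmative votes are needed; 6 voted in favor. Not satisfied.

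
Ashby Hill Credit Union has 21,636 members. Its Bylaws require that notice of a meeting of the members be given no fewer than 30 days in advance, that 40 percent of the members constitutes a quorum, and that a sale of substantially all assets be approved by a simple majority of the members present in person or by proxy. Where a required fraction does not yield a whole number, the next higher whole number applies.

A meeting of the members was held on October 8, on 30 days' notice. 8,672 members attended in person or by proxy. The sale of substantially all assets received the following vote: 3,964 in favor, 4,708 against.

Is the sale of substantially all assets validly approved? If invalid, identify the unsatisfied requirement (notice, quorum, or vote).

Invalid — vote requirement not satisfied.

Notice: 30 days given; 30 required. Satisfied.
Quorum: 40% of 21,636 = 8,654.40, rounded up to 8,655; 8,672 present. Satisfied.
Vote: requires a majority of those present (8,672); a majority of 8672 is 4337, so 4,337 needed; 3,964 in favor. Not satisfied.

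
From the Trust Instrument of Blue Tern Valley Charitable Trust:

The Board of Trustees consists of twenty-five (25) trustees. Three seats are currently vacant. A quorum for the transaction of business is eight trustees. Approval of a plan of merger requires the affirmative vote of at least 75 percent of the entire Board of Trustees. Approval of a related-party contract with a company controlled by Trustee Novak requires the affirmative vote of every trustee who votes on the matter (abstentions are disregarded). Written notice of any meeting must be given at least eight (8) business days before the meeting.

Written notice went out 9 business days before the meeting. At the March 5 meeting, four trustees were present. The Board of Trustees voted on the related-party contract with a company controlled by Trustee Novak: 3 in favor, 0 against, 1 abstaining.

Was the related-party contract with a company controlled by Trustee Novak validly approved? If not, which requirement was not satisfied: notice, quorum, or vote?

Notice: 9 business days given; 8 required (9 ≥ 8). Satisfied.
Quorum: 4 present; quorum is 8. Not satisfied.
Vote: the related-party contract with a company controlled by Trustee Novak requires the unanimous vote of the votes cast (4 present − 1 abstaining = 3). Unanimous means all 3, so 3 affirmative votes are needed; 3 voted in favor. Satisfied. (Moot — without a quorum no business can be validly transacted.)

Invalid — quorum requirement not satisfied.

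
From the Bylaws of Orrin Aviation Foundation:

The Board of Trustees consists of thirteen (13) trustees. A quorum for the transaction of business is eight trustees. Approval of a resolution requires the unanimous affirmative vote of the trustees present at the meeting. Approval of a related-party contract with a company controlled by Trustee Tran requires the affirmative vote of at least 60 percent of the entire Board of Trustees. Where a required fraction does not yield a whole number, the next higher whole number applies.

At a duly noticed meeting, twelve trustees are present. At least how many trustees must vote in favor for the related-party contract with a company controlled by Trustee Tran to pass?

The related-party contract with a company controlled by Trustee Tran requires three-fifths of the entire Board of Trustees (13).
3/5 of 13 = 7.80, rounded up to 8.

8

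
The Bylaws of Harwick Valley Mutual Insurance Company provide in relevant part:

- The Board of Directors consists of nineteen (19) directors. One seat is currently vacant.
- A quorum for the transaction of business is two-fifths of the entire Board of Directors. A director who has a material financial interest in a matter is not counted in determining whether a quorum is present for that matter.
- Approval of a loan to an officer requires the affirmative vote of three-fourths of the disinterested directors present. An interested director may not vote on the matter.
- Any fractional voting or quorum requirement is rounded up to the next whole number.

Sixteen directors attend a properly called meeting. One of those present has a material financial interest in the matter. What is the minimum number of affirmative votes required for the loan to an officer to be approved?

The loan to an officer requires three-fourths of the disinterested directors present (16 − 1 = 15).
3/4 of 15 = 11.25, rounded up to 12.

12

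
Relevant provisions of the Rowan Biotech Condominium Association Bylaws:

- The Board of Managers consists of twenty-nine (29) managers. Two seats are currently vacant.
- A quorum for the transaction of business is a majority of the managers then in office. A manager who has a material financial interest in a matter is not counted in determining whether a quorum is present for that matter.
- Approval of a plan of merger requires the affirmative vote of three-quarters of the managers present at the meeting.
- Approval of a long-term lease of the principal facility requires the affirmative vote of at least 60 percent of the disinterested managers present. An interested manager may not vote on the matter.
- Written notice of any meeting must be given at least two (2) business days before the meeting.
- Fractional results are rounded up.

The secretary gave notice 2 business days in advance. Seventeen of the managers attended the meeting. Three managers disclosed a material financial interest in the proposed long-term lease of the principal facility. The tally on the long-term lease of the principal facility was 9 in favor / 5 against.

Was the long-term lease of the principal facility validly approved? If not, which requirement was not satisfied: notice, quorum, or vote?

Notice: 2 business days given; 2 required (2 ≥ 2). Satisfied.
Quorum: 17 present, but the 3 interested managers do not count, leaving 14. Quorum is 14. Satisfied.
Vote: the long-term lease of the principal facility requires three-fifths of the disinterested managers present (17 − 3 = 14). 3/5 of 14 = 8.40, rounded up to 9, so 9 affirmative votes are needed; 9 voted in favor. Satisfied.

Valid — all requirements satisfied.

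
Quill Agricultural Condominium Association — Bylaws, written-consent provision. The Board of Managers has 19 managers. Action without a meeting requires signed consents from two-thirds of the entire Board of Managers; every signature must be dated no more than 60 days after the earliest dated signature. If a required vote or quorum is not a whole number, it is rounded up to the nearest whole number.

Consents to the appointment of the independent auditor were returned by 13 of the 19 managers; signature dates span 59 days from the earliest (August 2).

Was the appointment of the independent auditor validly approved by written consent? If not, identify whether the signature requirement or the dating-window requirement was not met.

Effective — both the signature and dating-window requirements are satisfied.

Signatures required: two-thirds of 19 — 2/3 of 19 = 12.67, rounded up to 13, so 13 needed; 13 signed. Sufficient.
Dating window: the latest signature is 59 days after the earliest; the limit is 60 days. Within the window.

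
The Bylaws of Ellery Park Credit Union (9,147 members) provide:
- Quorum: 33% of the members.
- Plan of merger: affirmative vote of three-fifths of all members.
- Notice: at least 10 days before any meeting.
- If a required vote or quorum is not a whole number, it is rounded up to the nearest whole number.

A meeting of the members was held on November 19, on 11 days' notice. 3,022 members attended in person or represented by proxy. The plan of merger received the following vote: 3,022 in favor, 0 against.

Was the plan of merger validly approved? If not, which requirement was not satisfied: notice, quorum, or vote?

Invalid — vote requirement not satisfied.

Notice: 11 days given; 10 required. Satisfied.
Quorum: 33% of 9,147 = 3,018.51, rounded up to 3,019; 3,022 present. Satisfied.
Vote: requires three-fifths of all members (9,147); 3/5 of 9147 = 5488.20, rounded up to 5489, so 5,489 needed; 3,022 in favor. Not satisfied.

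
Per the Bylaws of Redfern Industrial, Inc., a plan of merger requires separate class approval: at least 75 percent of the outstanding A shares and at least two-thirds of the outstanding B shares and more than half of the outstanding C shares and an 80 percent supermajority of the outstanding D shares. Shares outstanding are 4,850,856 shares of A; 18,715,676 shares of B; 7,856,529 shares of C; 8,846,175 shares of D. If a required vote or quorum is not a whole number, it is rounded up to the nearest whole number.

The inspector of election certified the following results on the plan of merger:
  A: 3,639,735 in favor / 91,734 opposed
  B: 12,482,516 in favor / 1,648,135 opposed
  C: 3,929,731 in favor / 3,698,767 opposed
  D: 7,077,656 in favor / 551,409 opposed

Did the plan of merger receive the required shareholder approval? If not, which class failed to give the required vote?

A: 3/4 of 4850856 = 3638142; 3,638,142 required, 3,639,735 in favor — approved.
B: 2/3 of 18715676 = 12477117.33, rounded up to 12477118; 12,477,118 required, 12,482,516 in favor — approved.
C: a majority of 7856529 is 3928265; 3,928,265 required, 3,929,731 in favor — approved.
D: 4/5 of 8846175 = 7076940; 7,076,940 required, 7,077,656 in favor — approved.

Approved — every class gave the required vote.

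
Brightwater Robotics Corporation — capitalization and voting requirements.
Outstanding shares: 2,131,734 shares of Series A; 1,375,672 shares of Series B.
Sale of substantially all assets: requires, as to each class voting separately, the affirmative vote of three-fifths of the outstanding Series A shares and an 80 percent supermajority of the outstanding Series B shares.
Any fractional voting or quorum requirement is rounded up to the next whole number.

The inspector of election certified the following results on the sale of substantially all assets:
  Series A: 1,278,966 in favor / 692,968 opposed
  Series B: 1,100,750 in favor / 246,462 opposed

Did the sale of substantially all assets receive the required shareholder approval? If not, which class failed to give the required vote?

Series A: 3/5 of 2131734 = 1279040.40, rounded up to 1279041; 1,279,041 required, 1,278,966 in favor — not approved.
Series B: 4/5 of 1375672 = 1100537.60, rounded up to 1100538; 1,100,538 required, 1,100,750 in favor — approved.

Not approved — the Series A shares did not give the required vote.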